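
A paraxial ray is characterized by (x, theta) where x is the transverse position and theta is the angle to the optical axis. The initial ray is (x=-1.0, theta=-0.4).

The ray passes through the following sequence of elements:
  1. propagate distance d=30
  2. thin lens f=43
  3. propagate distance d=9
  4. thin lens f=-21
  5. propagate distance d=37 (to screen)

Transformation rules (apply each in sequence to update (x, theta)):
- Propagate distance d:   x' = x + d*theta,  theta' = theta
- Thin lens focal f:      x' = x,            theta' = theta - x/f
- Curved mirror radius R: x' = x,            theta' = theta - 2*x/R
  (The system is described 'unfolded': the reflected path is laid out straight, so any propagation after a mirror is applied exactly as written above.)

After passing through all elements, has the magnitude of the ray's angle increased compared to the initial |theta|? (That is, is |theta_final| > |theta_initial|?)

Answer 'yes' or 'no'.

Answer: yes

Derivation:
Initial: x=-1.0000 theta=-0.4000
After 1 (propagate distance d=30): x=-13.0000 theta=-0.4000
After 2 (thin lens f=43): x=-13.0000 theta=-21/215 (≈-0.0977)
After 3 (propagate distance d=9): x=-2984/215 (≈-13.8791) theta=-21/215 (≈-0.0977)
After 4 (thin lens f=-21): x=-2984/215 (≈-13.8791) theta=-685/903 (≈-0.7586)
After 5 (propagate distance d=37 (to screen)): x=-189389/4515 (≈-41.9466) theta=-685/903 (≈-0.7586)
|theta_initial|=0.4000 |theta_final|=685/903 (≈0.7586) -> increased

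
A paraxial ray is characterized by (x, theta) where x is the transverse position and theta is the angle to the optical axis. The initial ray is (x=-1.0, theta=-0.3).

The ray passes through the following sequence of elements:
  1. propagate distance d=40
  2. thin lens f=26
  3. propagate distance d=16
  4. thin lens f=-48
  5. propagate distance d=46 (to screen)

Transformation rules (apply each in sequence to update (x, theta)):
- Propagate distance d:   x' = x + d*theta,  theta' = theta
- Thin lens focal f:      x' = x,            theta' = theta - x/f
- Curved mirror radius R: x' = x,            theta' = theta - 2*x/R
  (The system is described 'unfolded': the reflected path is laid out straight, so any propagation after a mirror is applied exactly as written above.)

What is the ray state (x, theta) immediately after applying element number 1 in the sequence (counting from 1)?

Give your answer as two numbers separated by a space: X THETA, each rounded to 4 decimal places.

Answer: -13.0000 -0.3000

Derivation:
Initial: x=-1.0000 theta=-0.3000
After 1 (propagate distance d=40): x=-13.0000 theta=-0.3000
Rounded to 4 decimal places: x = -13.0000, theta = -0.3000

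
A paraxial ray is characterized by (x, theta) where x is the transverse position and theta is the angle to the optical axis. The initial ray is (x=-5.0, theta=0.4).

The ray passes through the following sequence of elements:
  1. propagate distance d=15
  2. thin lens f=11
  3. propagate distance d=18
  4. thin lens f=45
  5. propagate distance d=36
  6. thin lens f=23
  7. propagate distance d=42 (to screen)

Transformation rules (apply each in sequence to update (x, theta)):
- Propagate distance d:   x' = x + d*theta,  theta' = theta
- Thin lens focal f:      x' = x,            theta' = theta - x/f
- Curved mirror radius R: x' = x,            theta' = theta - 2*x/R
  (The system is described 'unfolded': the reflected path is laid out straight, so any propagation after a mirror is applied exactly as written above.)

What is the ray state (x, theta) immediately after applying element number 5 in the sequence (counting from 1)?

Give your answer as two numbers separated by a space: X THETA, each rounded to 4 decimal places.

Answer: 12.4400 0.1632

Derivation:
Initial: x=-5.0000 theta=0.4000
After 1 (propagate distance d=15): x=1.0000 theta=0.4000
After 2 (thin lens f=11): x=1.0000 theta=17/55 (≈0.3091)
After 3 (propagate distance d=18): x=361/55 (≈6.5636) theta=17/55 (≈0.3091)
After 4 (thin lens f=45): x=361/55 (≈6.5636) theta=404/2475 (≈0.1632)
After 5 (propagate distance d=36): x=12.4400 theta=404/2475 (≈0.1632)
Rounded to 4 decimal places: x = 12.4400, theta = 0.1632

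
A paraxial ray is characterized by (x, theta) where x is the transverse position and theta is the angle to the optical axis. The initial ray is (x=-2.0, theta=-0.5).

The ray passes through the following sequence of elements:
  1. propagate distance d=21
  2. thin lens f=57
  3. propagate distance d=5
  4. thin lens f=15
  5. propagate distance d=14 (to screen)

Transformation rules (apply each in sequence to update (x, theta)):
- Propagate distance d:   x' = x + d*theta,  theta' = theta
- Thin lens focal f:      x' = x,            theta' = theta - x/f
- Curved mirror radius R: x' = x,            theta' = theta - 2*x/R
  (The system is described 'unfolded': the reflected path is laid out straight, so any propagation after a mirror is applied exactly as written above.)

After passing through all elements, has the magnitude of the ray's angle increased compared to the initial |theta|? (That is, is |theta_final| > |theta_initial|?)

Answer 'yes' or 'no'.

Answer: yes

Derivation:
Initial: x=-2.0000 theta=-0.5000
After 1 (propagate distance d=21): x=-12.5000 theta=-0.5000
After 2 (thin lens f=57): x=-12.5000 theta=-16/57 (≈-0.2807)
After 3 (propagate distance d=5): x=-1585/114 (≈-13.9035) theta=-16/57 (≈-0.2807)
After 4 (thin lens f=15): x=-1585/114 (≈-13.9035) theta=221/342 (≈0.6462)
After 5 (propagate distance d=14 (to screen)): x=-1661/342 (≈-4.8567) theta=221/342 (≈0.6462)
|theta_initial|=0.5000 |theta_final|=221/342 (≈0.6462) -> increased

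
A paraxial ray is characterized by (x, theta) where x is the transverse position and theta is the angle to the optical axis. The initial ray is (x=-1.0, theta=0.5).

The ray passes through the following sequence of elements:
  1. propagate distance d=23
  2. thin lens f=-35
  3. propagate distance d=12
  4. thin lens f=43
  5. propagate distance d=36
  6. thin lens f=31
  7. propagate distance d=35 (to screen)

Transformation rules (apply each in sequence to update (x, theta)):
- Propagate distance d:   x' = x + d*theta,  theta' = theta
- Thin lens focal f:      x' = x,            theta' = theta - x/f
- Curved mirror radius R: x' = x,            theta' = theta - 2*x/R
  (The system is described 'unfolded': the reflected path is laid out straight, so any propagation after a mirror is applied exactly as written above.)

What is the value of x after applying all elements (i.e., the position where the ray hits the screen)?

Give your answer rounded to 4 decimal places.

Answer: 7.5012

Derivation:
Initial: x=-1.0000 theta=0.5000
After 1 (propagate distance d=23): x=10.5000 theta=0.5000
After 2 (thin lens f=-35): x=10.5000 theta=0.8000
After 3 (propagate distance d=12): x=20.1000 theta=0.8000
After 4 (thin lens f=43): x=20.1000 theta=143/430 (≈0.3326)
After 5 (propagate distance d=36): x=13791/430 (≈32.0721) theta=143/430 (≈0.3326)
After 6 (thin lens f=31): x=13791/430 (≈32.0721) theta=-4679/6665 (≈-0.7020)
After 7 (propagate distance d=35 (to screen)): x=99991/13330 (≈7.5012) theta=-4679/6665 (≈-0.7020)
Rounded to 4 decimal places: x = 7.5012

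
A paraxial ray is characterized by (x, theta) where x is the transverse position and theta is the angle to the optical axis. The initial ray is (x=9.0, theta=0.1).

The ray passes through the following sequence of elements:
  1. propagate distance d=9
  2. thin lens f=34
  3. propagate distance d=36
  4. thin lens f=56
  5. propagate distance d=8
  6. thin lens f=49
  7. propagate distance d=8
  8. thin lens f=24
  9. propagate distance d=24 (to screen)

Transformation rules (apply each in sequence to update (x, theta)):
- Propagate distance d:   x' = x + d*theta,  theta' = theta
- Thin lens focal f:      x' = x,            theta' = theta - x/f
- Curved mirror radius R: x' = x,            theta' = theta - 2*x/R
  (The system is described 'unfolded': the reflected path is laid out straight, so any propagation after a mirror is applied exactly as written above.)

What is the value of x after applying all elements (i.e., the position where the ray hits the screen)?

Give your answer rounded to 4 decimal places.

Initial: x=9.0000 theta=0.1000
After 1 (propagate distance d=9): x=9.9000 theta=0.1000
After 2 (thin lens f=34): x=9.9000 theta=-13/68 (≈-0.1912)
After 3 (propagate distance d=36): x=513/170 (≈3.0176) theta=-13/68 (≈-0.1912)
After 4 (thin lens f=56): x=513/170 (≈3.0176) theta=-2333/9520 (≈-0.2451)
After 5 (propagate distance d=8): x=37/35 (≈1.0571) theta=-2333/9520 (≈-0.2451)
After 6 (thin lens f=49): x=37/35 (≈1.0571) theta=-124381/466480 (≈-0.2666)
After 7 (propagate distance d=8): x=-62739/58310 (≈-1.0760) theta=-124381/466480 (≈-0.2666)
After 8 (thin lens f=24): x=-62739/58310 (≈-1.0760) theta=-25867/116620 (≈-0.2218)
After 9 (propagate distance d=24 (to screen)): x=-373143/58310 (≈-6.3993) theta=-25867/116620 (≈-0.2218)
Rounded to 4 decimal places: x = -6.3993

Answer: -6.3993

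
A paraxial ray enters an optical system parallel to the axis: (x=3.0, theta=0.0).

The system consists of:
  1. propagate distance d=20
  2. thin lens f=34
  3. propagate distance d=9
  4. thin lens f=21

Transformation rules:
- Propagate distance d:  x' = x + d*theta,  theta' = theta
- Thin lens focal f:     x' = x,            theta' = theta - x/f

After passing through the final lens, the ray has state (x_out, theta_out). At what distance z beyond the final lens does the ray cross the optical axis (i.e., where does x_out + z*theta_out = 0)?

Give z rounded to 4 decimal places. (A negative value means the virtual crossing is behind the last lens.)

Initial: x=3.0000 theta=0.0000
After 1 (propagate distance d=20): x=3.0000 theta=0.0000
After 2 (thin lens f=34): x=3.0000 theta=-3/34 (≈-0.0882)
After 3 (propagate distance d=9): x=75/34 (≈2.2059) theta=-3/34 (≈-0.0882)
After 4 (thin lens f=21): x=75/34 (≈2.2059) theta=-23/119 (≈-0.1933)
z_focus = -x_out/theta_out = -(75/34)/(-23/119) = 525/46 ≈ 11.4130
Rounded to 4 decimal places: z = 11.4130

Answer: 11.4130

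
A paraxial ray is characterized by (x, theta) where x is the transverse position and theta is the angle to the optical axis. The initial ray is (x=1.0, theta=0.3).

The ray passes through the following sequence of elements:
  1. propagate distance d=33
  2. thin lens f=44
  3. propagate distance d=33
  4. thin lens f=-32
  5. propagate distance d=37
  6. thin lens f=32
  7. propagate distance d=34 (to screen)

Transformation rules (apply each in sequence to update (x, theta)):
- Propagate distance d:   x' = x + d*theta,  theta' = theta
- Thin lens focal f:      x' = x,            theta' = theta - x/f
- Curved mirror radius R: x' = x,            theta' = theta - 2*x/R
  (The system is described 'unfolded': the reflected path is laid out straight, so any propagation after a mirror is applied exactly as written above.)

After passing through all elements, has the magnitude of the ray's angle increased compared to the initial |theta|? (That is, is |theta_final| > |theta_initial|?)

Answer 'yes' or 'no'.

Answer: yes

Derivation:
Initial: x=1.0000 theta=0.3000
After 1 (propagate distance d=33): x=10.9000 theta=0.3000
After 2 (thin lens f=44): x=10.9000 theta=23/440 (≈0.0523)
After 3 (propagate distance d=33): x=12.6250 theta=23/440 (≈0.0523)
After 4 (thin lens f=-32): x=12.6250 theta=6291/14080 (≈0.4468)
After 5 (propagate distance d=37): x=410527/14080 (≈29.1567) theta=6291/14080 (≈0.4468)
After 6 (thin lens f=32): x=410527/14080 (≈29.1567) theta=-41843/90112 (≈-0.4643)
After 7 (propagate distance d=34 (to screen)): x=3011777/225280 (≈13.3690) theta=-41843/90112 (≈-0.4643)
|theta_initial|=0.3000 |theta_final|=41843/90112 (≈0.4643) -> increased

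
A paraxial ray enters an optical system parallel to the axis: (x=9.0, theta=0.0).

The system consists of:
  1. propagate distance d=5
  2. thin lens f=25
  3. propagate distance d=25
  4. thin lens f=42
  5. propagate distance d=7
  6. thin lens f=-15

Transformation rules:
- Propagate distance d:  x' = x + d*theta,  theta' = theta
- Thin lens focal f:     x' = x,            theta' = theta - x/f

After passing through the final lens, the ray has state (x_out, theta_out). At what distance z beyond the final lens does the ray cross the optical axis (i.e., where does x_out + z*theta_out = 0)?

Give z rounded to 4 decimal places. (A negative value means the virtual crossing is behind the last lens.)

Initial: x=9.0000 theta=0.0000
After 1 (propagate distance d=5): x=9.0000 theta=0.0000
After 2 (thin lens f=25): x=9.0000 theta=-0.3600
After 3 (propagate distance d=25): x=0.0000 theta=-0.3600
After 4 (thin lens f=42): x=0.0000 theta=-0.3600
After 5 (propagate distance d=7): x=-2.5200 theta=-0.3600
After 6 (thin lens f=-15): x=-2.5200 theta=-0.5280
z_focus = -x_out/theta_out = -(-2.5200)/(-0.5280) = -105/22 ≈ -4.7727
Rounded to 4 decimal places: z = -4.7727

Answer: -4.7727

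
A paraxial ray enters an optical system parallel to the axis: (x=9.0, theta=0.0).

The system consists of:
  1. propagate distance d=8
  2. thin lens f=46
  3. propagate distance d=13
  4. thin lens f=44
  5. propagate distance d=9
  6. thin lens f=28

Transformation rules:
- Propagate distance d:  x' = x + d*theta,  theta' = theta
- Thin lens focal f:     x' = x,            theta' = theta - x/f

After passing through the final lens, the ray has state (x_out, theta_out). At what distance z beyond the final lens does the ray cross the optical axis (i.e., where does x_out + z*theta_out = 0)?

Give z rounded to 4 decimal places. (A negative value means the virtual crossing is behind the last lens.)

Answer: 7.2906

Derivation:
Initial: x=9.0000 theta=0.0000
After 1 (propagate distance d=8): x=9.0000 theta=0.0000
After 2 (thin lens f=46): x=9.0000 theta=-9/46 (≈-0.1957)
After 3 (propagate distance d=13): x=297/46 (≈6.4565) theta=-9/46 (≈-0.1957)
After 4 (thin lens f=44): x=297/46 (≈6.4565) theta=-63/184 (≈-0.3424)
After 5 (propagate distance d=9): x=3.3750 theta=-63/184 (≈-0.3424)
After 6 (thin lens f=28): x=3.3750 theta=-2385/5152 (≈-0.4629)
z_focus = -x_out/theta_out = -(3.3750)/(-2385/5152) = 1932/265 ≈ 7.2906
Rounded to 4 decimal places: z = 7.2906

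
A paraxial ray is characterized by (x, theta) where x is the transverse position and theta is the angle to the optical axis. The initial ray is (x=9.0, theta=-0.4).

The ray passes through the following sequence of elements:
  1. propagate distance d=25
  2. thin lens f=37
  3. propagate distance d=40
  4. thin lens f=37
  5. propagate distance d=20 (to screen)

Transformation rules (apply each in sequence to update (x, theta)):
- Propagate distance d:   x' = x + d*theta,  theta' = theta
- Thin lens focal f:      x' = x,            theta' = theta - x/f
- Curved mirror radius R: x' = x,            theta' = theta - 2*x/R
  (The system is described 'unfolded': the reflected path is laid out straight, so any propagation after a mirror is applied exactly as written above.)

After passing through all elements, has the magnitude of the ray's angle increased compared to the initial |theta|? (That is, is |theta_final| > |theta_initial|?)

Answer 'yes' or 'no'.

Answer: no

Derivation:
Initial: x=9.0000 theta=-0.4000
After 1 (propagate distance d=25): x=-1.0000 theta=-0.4000
After 2 (thin lens f=37): x=-1.0000 theta=-69/185 (≈-0.3730)
After 3 (propagate distance d=40): x=-589/37 (≈-15.9189) theta=-69/185 (≈-0.3730)
After 4 (thin lens f=37): x=-589/37 (≈-15.9189) theta=392/6845 (≈0.0573)
After 5 (propagate distance d=20 (to screen)): x=-20225/1369 (≈-14.7736) theta=392/6845 (≈0.0573)
|theta_initial|=0.4000 |theta_final|=392/6845 (≈0.0573) -> not increased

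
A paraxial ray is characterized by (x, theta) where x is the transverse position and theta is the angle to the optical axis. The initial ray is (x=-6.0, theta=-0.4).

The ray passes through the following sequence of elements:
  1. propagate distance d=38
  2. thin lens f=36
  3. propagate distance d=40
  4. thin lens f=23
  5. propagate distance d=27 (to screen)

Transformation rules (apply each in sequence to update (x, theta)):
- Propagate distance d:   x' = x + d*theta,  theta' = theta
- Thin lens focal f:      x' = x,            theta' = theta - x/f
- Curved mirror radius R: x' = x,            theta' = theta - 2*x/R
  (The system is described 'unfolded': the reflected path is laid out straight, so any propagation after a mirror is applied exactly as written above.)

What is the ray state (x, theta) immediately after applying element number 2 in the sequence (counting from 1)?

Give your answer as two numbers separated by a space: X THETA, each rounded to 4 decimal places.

Answer: -21.2000 0.1889

Derivation:
Initial: x=-6.0000 theta=-0.4000
After 1 (propagate distance d=38): x=-21.2000 theta=-0.4000
After 2 (thin lens f=36): x=-21.2000 theta=17/90 (≈0.1889)
Rounded to 4 decimal places: x = -21.2000, theta = 0.1889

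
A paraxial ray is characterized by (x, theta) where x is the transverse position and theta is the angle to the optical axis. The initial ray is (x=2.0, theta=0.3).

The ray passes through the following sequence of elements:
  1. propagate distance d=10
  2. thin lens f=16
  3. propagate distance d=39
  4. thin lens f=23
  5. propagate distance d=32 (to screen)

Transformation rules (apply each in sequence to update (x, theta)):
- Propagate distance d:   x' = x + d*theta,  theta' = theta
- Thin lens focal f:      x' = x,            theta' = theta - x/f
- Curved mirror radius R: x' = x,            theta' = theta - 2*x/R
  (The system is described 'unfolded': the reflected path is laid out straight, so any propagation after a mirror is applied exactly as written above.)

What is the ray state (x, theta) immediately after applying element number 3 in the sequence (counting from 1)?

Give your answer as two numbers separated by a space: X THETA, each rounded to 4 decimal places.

Initial: x=2.0000 theta=0.3000
After 1 (propagate distance d=10): x=5.0000 theta=0.3000
After 2 (thin lens f=16): x=5.0000 theta=-0.0125
After 3 (propagate distance d=39): x=4.5125 theta=-0.0125
Rounded to 4 decimal places: x = 4.5125, theta = -0.0125

Answer: 4.5125 -0.0125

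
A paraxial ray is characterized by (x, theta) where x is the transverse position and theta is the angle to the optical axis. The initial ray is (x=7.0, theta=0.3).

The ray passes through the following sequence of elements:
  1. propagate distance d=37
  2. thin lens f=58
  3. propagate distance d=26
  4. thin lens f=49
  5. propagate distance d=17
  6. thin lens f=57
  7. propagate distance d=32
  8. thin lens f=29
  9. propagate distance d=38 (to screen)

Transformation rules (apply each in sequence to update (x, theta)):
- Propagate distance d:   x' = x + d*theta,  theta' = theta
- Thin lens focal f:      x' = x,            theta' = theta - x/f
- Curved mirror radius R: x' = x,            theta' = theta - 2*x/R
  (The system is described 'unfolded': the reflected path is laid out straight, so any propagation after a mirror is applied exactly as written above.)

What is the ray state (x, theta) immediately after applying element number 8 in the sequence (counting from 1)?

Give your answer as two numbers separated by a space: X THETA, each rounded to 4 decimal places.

Initial: x=7.0000 theta=0.3000
After 1 (propagate distance d=37): x=18.1000 theta=0.3000
After 2 (thin lens f=58): x=18.1000 theta=-7/580 (≈-0.0121)
After 3 (propagate distance d=26): x=2579/145 (≈17.7862) theta=-7/580 (≈-0.0121)
After 4 (thin lens f=49): x=2579/145 (≈17.7862) theta=-10659/28420 (≈-0.3751)
After 5 (propagate distance d=17): x=324281/28420 (≈11.4103) theta=-10659/28420 (≈-0.3751)
After 6 (thin lens f=57): x=324281/28420 (≈11.4103) theta=-232961/404985 (≈-0.5752)
After 7 (propagate distance d=32): x=-11334991/1619940 (≈-6.9972) theta=-232961/404985 (≈-0.5752)
After 8 (thin lens f=29): x=-11334991/1619940 (≈-6.9972) theta=-1045899/3131884 (≈-0.3340)
Rounded to 4 decimal places: x = -6.9972, theta = -0.3340

Answer: -6.9972 -0.3340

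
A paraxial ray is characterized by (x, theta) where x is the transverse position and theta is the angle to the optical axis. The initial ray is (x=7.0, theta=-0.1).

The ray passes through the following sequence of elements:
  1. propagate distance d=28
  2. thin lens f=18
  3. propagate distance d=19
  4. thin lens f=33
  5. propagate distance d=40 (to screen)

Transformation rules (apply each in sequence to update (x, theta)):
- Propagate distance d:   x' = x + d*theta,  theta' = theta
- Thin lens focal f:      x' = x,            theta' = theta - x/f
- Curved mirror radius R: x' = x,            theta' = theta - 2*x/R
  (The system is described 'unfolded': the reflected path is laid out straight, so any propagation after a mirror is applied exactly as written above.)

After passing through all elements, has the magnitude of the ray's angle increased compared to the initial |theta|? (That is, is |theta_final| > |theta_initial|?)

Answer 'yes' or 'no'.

Answer: yes

Derivation:
Initial: x=7.0000 theta=-0.1000
After 1 (propagate distance d=28): x=4.2000 theta=-0.1000
After 2 (thin lens f=18): x=4.2000 theta=-1/3 (≈-0.3333)
After 3 (propagate distance d=19): x=-32/15 (≈-2.1333) theta=-1/3 (≈-0.3333)
After 4 (thin lens f=33): x=-32/15 (≈-2.1333) theta=-133/495 (≈-0.2687)
After 5 (propagate distance d=40 (to screen)): x=-6376/495 (≈-12.8808) theta=-133/495 (≈-0.2687)
|theta_initial|=0.1000 |theta_final|=133/495 (≈0.2687) -> increased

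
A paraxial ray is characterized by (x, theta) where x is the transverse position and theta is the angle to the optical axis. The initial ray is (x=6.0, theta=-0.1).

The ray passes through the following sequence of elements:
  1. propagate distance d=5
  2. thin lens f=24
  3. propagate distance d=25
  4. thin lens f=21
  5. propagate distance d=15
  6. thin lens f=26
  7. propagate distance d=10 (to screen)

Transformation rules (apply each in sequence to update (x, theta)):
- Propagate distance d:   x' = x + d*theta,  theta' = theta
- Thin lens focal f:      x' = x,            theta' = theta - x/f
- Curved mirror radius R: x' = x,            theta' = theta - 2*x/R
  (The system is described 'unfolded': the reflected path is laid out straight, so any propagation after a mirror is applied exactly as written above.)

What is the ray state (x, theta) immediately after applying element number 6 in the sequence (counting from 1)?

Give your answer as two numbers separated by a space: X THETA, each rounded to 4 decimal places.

Initial: x=6.0000 theta=-0.1000
After 1 (propagate distance d=5): x=5.5000 theta=-0.1000
After 2 (thin lens f=24): x=5.5000 theta=-79/240 (≈-0.3292)
After 3 (propagate distance d=25): x=-131/48 (≈-2.7292) theta=-79/240 (≈-0.3292)
After 4 (thin lens f=21): x=-131/48 (≈-2.7292) theta=-251/1260 (≈-0.1992)
After 5 (propagate distance d=15): x=-1921/336 (≈-5.7173) theta=-251/1260 (≈-0.1992)
After 6 (thin lens f=26): x=-1921/336 (≈-5.7173) theta=2711/131040 (≈0.0207)
Rounded to 4 decimal places: x = -5.7173, theta = 0.0207

Answer: -5.7173 0.0207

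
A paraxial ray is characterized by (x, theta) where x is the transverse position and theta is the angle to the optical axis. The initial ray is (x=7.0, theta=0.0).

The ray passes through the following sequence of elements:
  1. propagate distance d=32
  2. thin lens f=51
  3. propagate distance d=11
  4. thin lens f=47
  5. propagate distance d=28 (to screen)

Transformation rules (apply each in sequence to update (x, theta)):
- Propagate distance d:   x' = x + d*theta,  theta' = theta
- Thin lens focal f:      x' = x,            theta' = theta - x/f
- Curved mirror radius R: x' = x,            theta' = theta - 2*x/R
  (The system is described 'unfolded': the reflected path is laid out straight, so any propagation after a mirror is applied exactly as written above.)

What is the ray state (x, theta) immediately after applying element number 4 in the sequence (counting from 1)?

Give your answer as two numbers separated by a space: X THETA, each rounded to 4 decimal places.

Answer: 5.4902 -0.2541

Derivation:
Initial: x=7.0000 theta=0.0000
After 1 (propagate distance d=32): x=7.0000 theta=0.0000
After 2 (thin lens f=51): x=7.0000 theta=-7/51 (≈-0.1373)
After 3 (propagate distance d=11): x=280/51 (≈5.4902) theta=-7/51 (≈-0.1373)
After 4 (thin lens f=47): x=280/51 (≈5.4902) theta=-203/799 (≈-0.2541)
Rounded to 4 decimal places: x = 5.4902, theta = -0.2541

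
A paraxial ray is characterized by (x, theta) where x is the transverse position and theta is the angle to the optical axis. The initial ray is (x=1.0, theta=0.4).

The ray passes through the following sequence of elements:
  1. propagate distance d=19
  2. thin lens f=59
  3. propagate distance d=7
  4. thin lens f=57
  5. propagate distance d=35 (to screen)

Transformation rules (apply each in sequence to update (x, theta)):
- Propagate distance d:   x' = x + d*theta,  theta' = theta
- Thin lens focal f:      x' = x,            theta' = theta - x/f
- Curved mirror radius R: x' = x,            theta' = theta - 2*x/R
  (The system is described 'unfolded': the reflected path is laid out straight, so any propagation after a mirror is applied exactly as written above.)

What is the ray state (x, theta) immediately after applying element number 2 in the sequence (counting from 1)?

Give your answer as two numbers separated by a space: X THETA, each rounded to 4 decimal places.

Initial: x=1.0000 theta=0.4000
After 1 (propagate distance d=19): x=8.6000 theta=0.4000
After 2 (thin lens f=59): x=8.6000 theta=15/59 (≈0.2542)
Rounded to 4 decimal places: x = 8.6000, theta = 0.2542

Answer: 8.6000 0.2542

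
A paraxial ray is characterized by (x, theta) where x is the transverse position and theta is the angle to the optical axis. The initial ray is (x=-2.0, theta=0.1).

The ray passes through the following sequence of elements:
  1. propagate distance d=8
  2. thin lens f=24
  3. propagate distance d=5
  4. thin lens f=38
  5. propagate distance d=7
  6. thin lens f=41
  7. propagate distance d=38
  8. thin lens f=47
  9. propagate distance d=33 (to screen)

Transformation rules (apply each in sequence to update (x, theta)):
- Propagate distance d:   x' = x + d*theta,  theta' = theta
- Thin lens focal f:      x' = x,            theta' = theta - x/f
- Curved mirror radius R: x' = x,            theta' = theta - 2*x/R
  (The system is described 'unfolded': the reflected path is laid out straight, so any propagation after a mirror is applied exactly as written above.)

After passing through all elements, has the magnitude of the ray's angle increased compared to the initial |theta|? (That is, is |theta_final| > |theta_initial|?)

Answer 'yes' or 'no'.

Answer: no

Derivation:
Initial: x=-2.0000 theta=0.1000
After 1 (propagate distance d=8): x=-1.2000 theta=0.1000
After 2 (thin lens f=24): x=-1.2000 theta=0.1500
After 3 (propagate distance d=5): x=-0.4500 theta=0.1500
After 4 (thin lens f=38): x=-0.4500 theta=123/760 (≈0.1618)
After 5 (propagate distance d=7): x=519/760 (≈0.6829) theta=123/760 (≈0.1618)
After 6 (thin lens f=41): x=519/760 (≈0.6829) theta=1131/7790 (≈0.1452)
After 7 (propagate distance d=38): x=193191/31160 (≈6.2000) theta=1131/7790 (≈0.1452)
After 8 (thin lens f=47): x=193191/31160 (≈6.2000) theta=1023/77080 (≈0.0133)
After 9 (propagate distance d=33 (to screen)): x=4860699/732260 (≈6.6379) theta=1023/77080 (≈0.0133)
|theta_initial|=0.1000 |theta_final|=1023/77080 (≈0.0133) -> not increased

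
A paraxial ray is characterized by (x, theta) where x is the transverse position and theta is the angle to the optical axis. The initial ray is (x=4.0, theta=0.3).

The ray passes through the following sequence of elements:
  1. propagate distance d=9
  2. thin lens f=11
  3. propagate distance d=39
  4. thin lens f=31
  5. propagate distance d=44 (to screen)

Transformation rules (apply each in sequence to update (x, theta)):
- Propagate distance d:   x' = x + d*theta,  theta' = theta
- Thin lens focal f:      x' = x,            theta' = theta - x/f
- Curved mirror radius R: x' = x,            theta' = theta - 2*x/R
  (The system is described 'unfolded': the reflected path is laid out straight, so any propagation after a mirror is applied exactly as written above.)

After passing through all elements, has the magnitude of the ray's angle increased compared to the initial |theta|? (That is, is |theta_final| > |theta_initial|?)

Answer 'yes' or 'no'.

Answer: no

Derivation:
Initial: x=4.0000 theta=0.3000
After 1 (propagate distance d=9): x=6.7000 theta=0.3000
After 2 (thin lens f=11): x=6.7000 theta=-17/55 (≈-0.3091)
After 3 (propagate distance d=39): x=-589/110 (≈-5.3545) theta=-17/55 (≈-0.3091)
After 4 (thin lens f=31): x=-589/110 (≈-5.3545) theta=-3/22 (≈-0.1364)
After 5 (propagate distance d=44 (to screen)): x=-1249/110 (≈-11.3545) theta=-3/22 (≈-0.1364)
|theta_initial|=0.3000 |theta_final|=3/22 (≈0.1364) -> not increased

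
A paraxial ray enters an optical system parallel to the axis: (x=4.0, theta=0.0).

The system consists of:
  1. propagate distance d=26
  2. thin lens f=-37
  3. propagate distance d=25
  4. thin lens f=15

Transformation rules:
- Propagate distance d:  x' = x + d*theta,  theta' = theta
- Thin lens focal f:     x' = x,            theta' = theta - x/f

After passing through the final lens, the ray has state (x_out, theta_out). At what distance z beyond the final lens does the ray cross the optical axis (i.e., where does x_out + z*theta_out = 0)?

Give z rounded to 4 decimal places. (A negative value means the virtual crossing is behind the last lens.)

Answer: 19.7872

Derivation:
Initial: x=4.0000 theta=0.0000
After 1 (propagate distance d=26): x=4.0000 theta=0.0000
After 2 (thin lens f=-37): x=4.0000 theta=4/37 (≈0.1081)
After 3 (propagate distance d=25): x=248/37 (≈6.7027) theta=4/37 (≈0.1081)
After 4 (thin lens f=15): x=248/37 (≈6.7027) theta=-188/555 (≈-0.3387)
z_focus = -x_out/theta_out = -(248/37)/(-188/555) = 930/47 ≈ 19.7872
Rounded to 4 decimal places: z = 19.7872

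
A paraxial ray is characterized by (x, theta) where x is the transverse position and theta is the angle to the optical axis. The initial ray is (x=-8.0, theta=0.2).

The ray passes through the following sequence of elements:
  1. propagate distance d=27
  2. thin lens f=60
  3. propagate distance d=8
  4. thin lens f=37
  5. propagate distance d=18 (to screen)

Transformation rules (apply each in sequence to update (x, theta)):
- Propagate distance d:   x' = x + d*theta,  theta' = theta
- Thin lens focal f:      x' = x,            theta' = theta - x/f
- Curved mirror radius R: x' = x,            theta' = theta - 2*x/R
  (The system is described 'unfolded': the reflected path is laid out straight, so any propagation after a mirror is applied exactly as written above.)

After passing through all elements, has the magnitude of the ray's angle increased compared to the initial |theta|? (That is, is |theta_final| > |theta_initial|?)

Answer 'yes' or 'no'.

Initial: x=-8.0000 theta=0.2000
After 1 (propagate distance d=27): x=-2.6000 theta=0.2000
After 2 (thin lens f=60): x=-2.6000 theta=73/300 (≈0.2433)
After 3 (propagate distance d=8): x=-49/75 (≈-0.6533) theta=73/300 (≈0.2433)
After 4 (thin lens f=37): x=-49/75 (≈-0.6533) theta=2897/11100 (≈0.2610)
After 5 (propagate distance d=18 (to screen)): x=22447/5550 (≈4.0445) theta=2897/11100 (≈0.2610)
|theta_initial|=0.2000 |theta_final|=2897/11100 (≈0.2610) -> increased

Answer: yes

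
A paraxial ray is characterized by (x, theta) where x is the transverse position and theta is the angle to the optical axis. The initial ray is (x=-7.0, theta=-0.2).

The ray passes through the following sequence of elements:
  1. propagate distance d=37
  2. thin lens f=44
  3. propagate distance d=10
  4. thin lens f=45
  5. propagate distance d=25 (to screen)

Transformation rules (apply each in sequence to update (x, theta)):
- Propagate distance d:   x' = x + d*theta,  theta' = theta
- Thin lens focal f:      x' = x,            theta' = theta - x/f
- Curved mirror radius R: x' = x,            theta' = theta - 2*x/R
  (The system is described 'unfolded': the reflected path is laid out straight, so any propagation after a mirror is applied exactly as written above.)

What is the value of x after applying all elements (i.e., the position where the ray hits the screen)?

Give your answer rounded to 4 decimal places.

Answer: -2.6525

Derivation:
Initial: x=-7.0000 theta=-0.2000
After 1 (propagate distance d=37): x=-14.4000 theta=-0.2000
After 2 (thin lens f=44): x=-14.4000 theta=7/55 (≈0.1273)
After 3 (propagate distance d=10): x=-722/55 (≈-13.1273) theta=7/55 (≈0.1273)
After 4 (thin lens f=45): x=-722/55 (≈-13.1273) theta=1037/2475 (≈0.4190)
After 5 (propagate distance d=25 (to screen)): x=-1313/495 (≈-2.6525) theta=1037/2475 (≈0.4190)
Rounded to 4 decimal places: x = -2.6525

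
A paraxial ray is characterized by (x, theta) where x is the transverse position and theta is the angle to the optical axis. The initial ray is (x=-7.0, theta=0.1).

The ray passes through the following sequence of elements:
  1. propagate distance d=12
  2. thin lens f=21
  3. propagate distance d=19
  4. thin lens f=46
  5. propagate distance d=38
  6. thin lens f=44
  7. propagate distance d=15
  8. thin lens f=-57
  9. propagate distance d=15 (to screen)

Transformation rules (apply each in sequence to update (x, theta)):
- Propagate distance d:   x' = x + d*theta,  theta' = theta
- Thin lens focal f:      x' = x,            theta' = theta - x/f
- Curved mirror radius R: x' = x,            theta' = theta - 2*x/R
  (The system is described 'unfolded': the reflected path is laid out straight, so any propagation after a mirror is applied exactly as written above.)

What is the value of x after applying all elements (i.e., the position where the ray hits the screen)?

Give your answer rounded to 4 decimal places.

Initial: x=-7.0000 theta=0.1000
After 1 (propagate distance d=12): x=-5.8000 theta=0.1000
After 2 (thin lens f=21): x=-5.8000 theta=79/210 (≈0.3762)
After 3 (propagate distance d=19): x=283/210 (≈1.3476) theta=79/210 (≈0.3762)
After 4 (thin lens f=46): x=283/210 (≈1.3476) theta=1117/3220 (≈0.3469)
After 5 (propagate distance d=38): x=35089/2415 (≈14.5296) theta=1117/3220 (≈0.3469)
After 6 (thin lens f=44): x=35089/2415 (≈14.5296) theta=443/26565 (≈0.0167)
After 7 (propagate distance d=15): x=392624/26565 (≈14.7797) theta=443/26565 (≈0.0167)
After 8 (thin lens f=-57): x=392624/26565 (≈14.7797) theta=83575/302841 (≈0.2760)
After 9 (propagate distance d=15 (to screen)): x=3183077/168245 (≈18.9193) theta=83575/302841 (≈0.2760)
Rounded to 4 decimal places: x = 18.9193

Answer: 18.9193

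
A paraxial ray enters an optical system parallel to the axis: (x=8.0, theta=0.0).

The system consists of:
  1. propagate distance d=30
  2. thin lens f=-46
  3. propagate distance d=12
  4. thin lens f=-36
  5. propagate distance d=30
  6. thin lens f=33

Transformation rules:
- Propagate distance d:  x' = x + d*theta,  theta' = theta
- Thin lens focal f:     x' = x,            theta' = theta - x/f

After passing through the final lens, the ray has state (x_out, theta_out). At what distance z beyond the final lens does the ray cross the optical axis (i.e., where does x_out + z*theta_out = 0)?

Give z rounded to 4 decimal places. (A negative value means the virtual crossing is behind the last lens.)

Initial: x=8.0000 theta=0.0000
After 1 (propagate distance d=30): x=8.0000 theta=0.0000
After 2 (thin lens f=-46): x=8.0000 theta=4/23 (≈0.1739)
After 3 (propagate distance d=12): x=232/23 (≈10.0870) theta=4/23 (≈0.1739)
After 4 (thin lens f=-36): x=232/23 (≈10.0870) theta=94/207 (≈0.4541)
After 5 (propagate distance d=30): x=1636/69 (≈23.7101) theta=94/207 (≈0.4541)
After 6 (thin lens f=33): x=1636/69 (≈23.7101) theta=-602/2277 (≈-0.2644)
z_focus = -x_out/theta_out = -(1636/69)/(-602/2277) = 26994/301 ≈ 89.6811
Rounded to 4 decimal places: z = 89.6811

Answer: 89.6811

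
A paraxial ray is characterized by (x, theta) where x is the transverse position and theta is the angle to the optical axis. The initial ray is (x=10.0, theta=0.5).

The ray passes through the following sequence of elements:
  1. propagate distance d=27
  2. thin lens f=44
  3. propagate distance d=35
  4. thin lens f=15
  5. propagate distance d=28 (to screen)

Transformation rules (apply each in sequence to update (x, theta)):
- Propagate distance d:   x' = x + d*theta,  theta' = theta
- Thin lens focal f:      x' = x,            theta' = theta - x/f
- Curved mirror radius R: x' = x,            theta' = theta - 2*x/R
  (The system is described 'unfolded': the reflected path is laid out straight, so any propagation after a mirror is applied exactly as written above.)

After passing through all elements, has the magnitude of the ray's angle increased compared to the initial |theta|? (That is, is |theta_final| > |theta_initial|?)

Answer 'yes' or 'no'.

Initial: x=10.0000 theta=0.5000
After 1 (propagate distance d=27): x=23.5000 theta=0.5000
After 2 (thin lens f=44): x=23.5000 theta=-3/88 (≈-0.0341)
After 3 (propagate distance d=35): x=1963/88 (≈22.3068) theta=-3/88 (≈-0.0341)
After 4 (thin lens f=15): x=1963/88 (≈22.3068) theta=-251/165 (≈-1.5212)
After 5 (propagate distance d=28 (to screen)): x=-26779/1320 (≈-20.2871) theta=-251/165 (≈-1.5212)
|theta_initial|=0.5000 |theta_final|=251/165 (≈1.5212) -> increased

Answer: yes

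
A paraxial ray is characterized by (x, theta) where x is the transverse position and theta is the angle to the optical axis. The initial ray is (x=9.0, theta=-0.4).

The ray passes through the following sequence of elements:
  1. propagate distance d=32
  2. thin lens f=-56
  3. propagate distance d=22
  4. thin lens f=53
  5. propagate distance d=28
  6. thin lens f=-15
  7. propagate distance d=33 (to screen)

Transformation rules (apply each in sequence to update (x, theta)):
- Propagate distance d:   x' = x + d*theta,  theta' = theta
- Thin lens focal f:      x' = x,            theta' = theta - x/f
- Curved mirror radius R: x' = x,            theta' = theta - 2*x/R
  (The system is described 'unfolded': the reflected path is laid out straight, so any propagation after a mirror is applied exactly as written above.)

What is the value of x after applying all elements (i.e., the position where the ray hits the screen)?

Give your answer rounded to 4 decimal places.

Initial: x=9.0000 theta=-0.4000
After 1 (propagate distance d=32): x=-3.8000 theta=-0.4000
After 2 (thin lens f=-56): x=-3.8000 theta=-131/280 (≈-0.4679)
After 3 (propagate distance d=22): x=-1973/140 (≈-14.0929) theta=-131/280 (≈-0.4679)
After 4 (thin lens f=53): x=-1973/140 (≈-14.0929) theta=-2997/14840 (≈-0.2020)
After 5 (propagate distance d=28): x=-146527/7420 (≈-19.7476) theta=-2997/14840 (≈-0.2020)
After 6 (thin lens f=-15): x=-146527/7420 (≈-19.7476) theta=-48287/31800 (≈-1.5185)
After 7 (propagate distance d=33 (to screen)): x=-5183369/74200 (≈-69.8567) theta=-48287/31800 (≈-1.5185)
Rounded to 4 decimal places: x = -69.8567

Answer: -69.8567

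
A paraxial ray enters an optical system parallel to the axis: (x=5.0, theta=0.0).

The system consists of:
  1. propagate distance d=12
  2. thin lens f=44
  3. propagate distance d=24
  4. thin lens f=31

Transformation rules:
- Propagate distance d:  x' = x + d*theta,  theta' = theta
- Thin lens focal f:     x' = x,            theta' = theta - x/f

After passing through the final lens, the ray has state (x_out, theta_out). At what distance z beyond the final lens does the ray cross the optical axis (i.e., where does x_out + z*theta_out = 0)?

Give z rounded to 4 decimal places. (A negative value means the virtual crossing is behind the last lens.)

Answer: 12.1569

Derivation:
Initial: x=5.0000 theta=0.0000
After 1 (propagate distance d=12): x=5.0000 theta=0.0000
After 2 (thin lens f=44): x=5.0000 theta=-5/44 (≈-0.1136)
After 3 (propagate distance d=24): x=25/11 (≈2.2727) theta=-5/44 (≈-0.1136)
After 4 (thin lens f=31): x=25/11 (≈2.2727) theta=-255/1364 (≈-0.1870)
z_focus = -x_out/theta_out = -(25/11)/(-255/1364) = 620/51 ≈ 12.1569
Rounded to 4 decimal places: z = 12.1569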